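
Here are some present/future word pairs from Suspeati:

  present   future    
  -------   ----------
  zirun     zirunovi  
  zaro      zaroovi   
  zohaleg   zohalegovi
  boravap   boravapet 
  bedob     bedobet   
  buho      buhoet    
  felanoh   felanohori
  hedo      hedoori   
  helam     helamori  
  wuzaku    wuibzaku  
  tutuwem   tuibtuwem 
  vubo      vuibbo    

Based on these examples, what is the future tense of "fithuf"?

zaro and buho both end in -o yet inflect differently (zaroovi, buhoet), so the final letter is not what conditions the rule; the first letter is.
"fithuf" begins with f-. The one such stem in the data (felanoh → felanohori) adds -ori, so the same rule applies.
The other patterns: stems beginning with z- add -ovi; stems beginning with b- add -et; stems beginning with t-, v- or w- insert -ib- after the first vowel.
So fithuf → fithufori.

fithufori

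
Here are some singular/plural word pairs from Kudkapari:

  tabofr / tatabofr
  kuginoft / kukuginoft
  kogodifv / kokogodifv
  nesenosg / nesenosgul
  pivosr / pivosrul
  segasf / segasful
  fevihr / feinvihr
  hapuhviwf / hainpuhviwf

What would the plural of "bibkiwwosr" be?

"bibkiwwosr" has second-to-last letter 's'. The stems whose second-to-last letter is 's' (nesenosg → nesenosgul, pivosr → pivosrul, segasf → segasful) add -ul.
The other patterns: stems whose second-to-last letter is 'f' repeat the first consonant+vowel as a prefix; stems whose second-to-last letter is 'h' or 'w' insert -in- after the first vowel.
So bibkiwwosr → bibkiwwosrul.

bibkiwwosrul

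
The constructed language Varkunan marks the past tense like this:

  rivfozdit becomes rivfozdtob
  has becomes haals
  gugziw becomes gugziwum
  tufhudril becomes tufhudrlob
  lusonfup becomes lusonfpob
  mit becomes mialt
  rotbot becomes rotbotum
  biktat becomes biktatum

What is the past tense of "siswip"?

siswipum

mit and biktat both end in -t yet inflect differently (mialt, biktatum), so the final letter is not what conditions the rule; the number of vowels is.
"siswip" has 2 vowels. The stems with 2 vowels (biktat → biktatum, gugziw → gugziwum, rotbot → rotbotum) add -um.
So siswip → siswipum.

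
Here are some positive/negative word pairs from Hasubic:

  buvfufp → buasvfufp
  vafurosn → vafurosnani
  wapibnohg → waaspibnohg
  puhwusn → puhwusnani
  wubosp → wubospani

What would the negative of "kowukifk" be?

koaswukifk

wubosp and buvfufp both end in -p yet inflect differently (wubospani, buasvfufp), so the final letter is not what conditions the rule; the second-to-last letter is.
"kowukifk" has second-to-last letter 'f'. The one such stem in the data (buvfufp → buasvfufp) inserts -as- after the first vowel (as does wapibnohg), so the same rule applies.
The other pattern: stems whose second-to-last letter is 's' add -ani.
So kowukifk → koaswukifk.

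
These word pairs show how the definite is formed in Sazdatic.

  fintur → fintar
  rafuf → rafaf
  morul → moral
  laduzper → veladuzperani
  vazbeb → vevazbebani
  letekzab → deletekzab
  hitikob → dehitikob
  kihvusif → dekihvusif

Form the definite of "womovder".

"womovder" has last vowel 'e'. The stems whose last vowel is 'e' (laduzper → veladuzperani, vazbeb → vevazbebani) add ve- … -ani around the stem.
The other patterns: stems whose last vowel is 'u' change the last vowel to 'a'; stems whose last vowel is 'a', 'i' or 'o' add the prefix de-.
So womovder → vewomovderani.

vewomovderani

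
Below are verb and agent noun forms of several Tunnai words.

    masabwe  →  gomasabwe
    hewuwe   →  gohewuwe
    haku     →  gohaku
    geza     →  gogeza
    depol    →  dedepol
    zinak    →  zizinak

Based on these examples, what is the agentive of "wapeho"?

"wapeho" ends in a vowel. The stems ending in a vowel (masabwe → gomasabwe, hewuwe → gohewuwe, haku → gohaku) add the prefix go-.
So wapeho → gowapeho.

gowapeho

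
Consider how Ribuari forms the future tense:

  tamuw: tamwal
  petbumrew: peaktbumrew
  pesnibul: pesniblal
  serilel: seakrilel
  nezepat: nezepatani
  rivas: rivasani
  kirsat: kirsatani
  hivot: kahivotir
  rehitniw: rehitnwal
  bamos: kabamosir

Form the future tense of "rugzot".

"rugzot" has last vowel 'o'. The stems whose last vowel is 'o' (hivot → kahivotir, bamos → kabamosir) add ka- … -ir around the stem.
The other patterns: stems whose last vowel is 'a' add -ani; stems whose last vowel is 'e' insert -ak- after the first vowel; stems whose last vowel is 'i' or 'u' delete the last vowel and add -al.
So rugzot → karugzotir.

karugzotir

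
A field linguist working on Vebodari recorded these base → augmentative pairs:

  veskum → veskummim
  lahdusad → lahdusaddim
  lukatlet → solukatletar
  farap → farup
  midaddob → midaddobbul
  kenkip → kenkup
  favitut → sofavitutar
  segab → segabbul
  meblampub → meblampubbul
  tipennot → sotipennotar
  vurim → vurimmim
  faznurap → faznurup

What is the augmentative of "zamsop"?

zamsup

favitut and meblampub both have last vowel 'u' yet inflect differently (sofavitutar, meblampubbul), so the last vowel is not what conditions the rule; the final letter is.
"zamsop" ends in -p. The stems ending in -p (farap → farup, kenkip → kenkup, faznurap → faznurup) change the last vowel to 'u'.
The other patterns: stems ending in -t add so- … -ar around the stem; stems ending in -b double the final consonant and add -ul; stems ending in -d or -m double the final consonant and add -im.
So zamsop → zamsup.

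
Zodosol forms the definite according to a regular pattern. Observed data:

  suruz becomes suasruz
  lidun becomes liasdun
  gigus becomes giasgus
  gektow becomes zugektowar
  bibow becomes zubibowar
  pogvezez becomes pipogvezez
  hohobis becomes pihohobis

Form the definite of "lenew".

pilenew

suruz and pogvezez both end in -z yet inflect differently (suasruz, pipogvezez), so the final letter is not what conditions the rule; the last vowel is.
"lenew" has last vowel 'e'. The one such stem in the data (pogvezez → pipogvezez) adds the prefix pi-, so the same rule applies.
So lenew → pilenew.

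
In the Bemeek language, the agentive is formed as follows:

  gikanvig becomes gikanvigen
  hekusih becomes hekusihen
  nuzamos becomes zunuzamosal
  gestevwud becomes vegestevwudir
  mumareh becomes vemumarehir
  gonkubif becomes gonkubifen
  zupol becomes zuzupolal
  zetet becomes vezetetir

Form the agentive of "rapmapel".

verapmapelir

hekusih and mumareh both end in -h yet inflect differently (hekusihen, vemumarehir), so the final letter is not what conditions the rule; the last vowel is.
"rapmapel" has last vowel 'e'. The stems whose last vowel is 'e' (mumareh → vemumarehir, zetet → vezetetir) add ve- … -ir around the stem.
So rapmapel → verapmapelir.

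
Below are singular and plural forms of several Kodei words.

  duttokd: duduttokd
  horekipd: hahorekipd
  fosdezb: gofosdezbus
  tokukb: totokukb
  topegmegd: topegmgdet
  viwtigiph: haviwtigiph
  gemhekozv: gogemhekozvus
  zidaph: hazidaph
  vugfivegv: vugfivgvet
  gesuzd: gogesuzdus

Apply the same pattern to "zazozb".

gozazozbus

gesuzd and horekipd both end in -d yet inflect differently (gogesuzdus, hahorekipd), so the final letter is not what conditions the rule; the second-to-last letter is.
"zazozb" has second-to-last letter 'z'. The stems whose second-to-last letter is 'z' (gemhekozv → gogemhekozvus, gesuzd → gogesuzdus, fosdezb → gofosdezbus) add go- … -us around the stem.
The other patterns: stems whose second-to-last letter is 'p' add the prefix ha-; stems whose second-to-last letter is 'k' repeat the first consonant+vowel as a prefix; stems whose second-to-last letter is 'g' delete the last vowel and add -et.
So zazozb → gozazozbus.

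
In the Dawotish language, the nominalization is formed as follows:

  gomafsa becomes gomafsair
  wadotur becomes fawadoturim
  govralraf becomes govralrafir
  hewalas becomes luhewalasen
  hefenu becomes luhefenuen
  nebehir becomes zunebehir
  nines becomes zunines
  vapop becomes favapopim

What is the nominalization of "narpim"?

zunarpim

wadotur and nebehir both end in -r yet inflect differently (fawadoturim, zunebehir), so the final letter is not what conditions the rule; the first letter is.
"narpim" begins with n-. The stems beginning with n- (nines → zunines, nebehir → zunebehir) add the prefix zu-.
The other patterns: stems beginning with v- or w- add fa- … -im around the stem; stems beginning with h- add lu- … -en around the stem; stems beginning with g- add -ir.
So narpim → zunarpim.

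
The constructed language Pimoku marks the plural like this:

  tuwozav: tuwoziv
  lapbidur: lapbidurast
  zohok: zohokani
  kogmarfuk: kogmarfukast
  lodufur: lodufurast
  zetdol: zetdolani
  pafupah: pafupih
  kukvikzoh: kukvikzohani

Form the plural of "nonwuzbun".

kogmarfuk and zohok both end in -k yet inflect differently (kogmarfukast, zohokani), so the final letter is not what conditions the rule; the last vowel is.
"nonwuzbun" has last vowel 'u'. The stems whose last vowel is 'u' (lodufur → lodufurast, lapbidur → lapbidurast, kogmarfuk → kogmarfukast) add -ast.
The other patterns: stems whose last vowel is 'a' change the last vowel to 'i'; stems whose last vowel is 'o' add -ani.
So nonwuzbun → nonwuzbunast.

nonwuzbunast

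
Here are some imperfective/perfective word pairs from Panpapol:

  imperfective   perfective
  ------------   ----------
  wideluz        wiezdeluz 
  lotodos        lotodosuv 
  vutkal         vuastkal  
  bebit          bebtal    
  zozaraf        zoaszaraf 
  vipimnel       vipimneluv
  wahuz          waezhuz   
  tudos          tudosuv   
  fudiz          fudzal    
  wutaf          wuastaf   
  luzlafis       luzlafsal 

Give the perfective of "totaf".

toastaf

fudiz and wahuz both end in -z yet inflect differently (fudzal, waezhuz), so the final letter is not what conditions the rule; the last vowel is.
"totaf" has last vowel 'a'. The stems whose last vowel is 'a' (wutaf → wuastaf, vutkal → vuastkal, zozaraf → zoaszaraf) insert -as- after the first vowel.
The other patterns: stems whose last vowel is 'i' delete the last vowel and add -al; stems whose last vowel is 'u' insert -ez- after the first vowel; stems whose last vowel is 'e' or 'o' add -uv.
So totaf → toastaf.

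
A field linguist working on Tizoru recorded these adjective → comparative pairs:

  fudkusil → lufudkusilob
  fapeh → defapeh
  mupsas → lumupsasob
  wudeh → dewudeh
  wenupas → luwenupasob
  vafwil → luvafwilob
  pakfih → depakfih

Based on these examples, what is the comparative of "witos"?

luwitosob

pakfih and fudkusil both have last vowel 'i' yet inflect differently (depakfih, lufudkusilob), so the last vowel is not what conditions the rule; the final letter is.
"witos" ends in -s. The stems ending in -s (mupsas → lumupsasob, wenupas → luwenupasob) add lu- … -ob around the stem.
The other pattern: stems ending in -h add the prefix de-.
So witos → luwitosob.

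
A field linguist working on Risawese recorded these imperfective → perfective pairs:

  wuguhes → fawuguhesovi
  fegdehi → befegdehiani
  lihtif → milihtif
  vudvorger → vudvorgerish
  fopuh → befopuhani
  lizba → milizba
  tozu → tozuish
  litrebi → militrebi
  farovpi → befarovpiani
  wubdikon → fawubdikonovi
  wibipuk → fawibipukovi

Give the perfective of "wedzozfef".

litrebi and fegdehi both end in -i yet inflect differently (militrebi, befegdehiani), so the final letter is not what conditions the rule; the first letter is.
"wedzozfef" begins with w-. The stems beginning with w- (wuguhes → fawuguhesovi, wubdikon → fawubdikonovi, wibipuk → fawibipukovi) add fa- … -ovi around the stem.
So wedzozfef → fawedzozfefovi.

fawedzozfefovi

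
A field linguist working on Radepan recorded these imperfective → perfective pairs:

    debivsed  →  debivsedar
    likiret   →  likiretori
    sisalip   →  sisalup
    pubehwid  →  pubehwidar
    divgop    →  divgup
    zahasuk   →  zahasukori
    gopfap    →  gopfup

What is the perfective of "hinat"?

hinatori

pubehwid and sisalip both have last vowel 'i' yet inflect differently (pubehwidar, sisalup), so the last vowel is not what conditions the rule; the final letter is.
"hinat" ends in -t. The one such stem in the data (likiret → likiretori) adds -ori, so the same rule applies.
The other patterns: stems ending in -d add -ar; stems ending in -p change the last vowel to 'u'.
So hinat → hinatori.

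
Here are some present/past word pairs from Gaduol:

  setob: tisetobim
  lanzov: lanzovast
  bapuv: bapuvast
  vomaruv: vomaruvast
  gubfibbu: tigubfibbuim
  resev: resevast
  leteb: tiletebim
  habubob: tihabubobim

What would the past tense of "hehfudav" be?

hehfudavast

lanzov and habubob both have last vowel 'o' yet inflect differently (lanzovast, tihabubobim), so the last vowel is not what conditions the rule; the final letter is.
"hehfudav" ends in -v. The stems ending in -v (bapuv → bapuvast, lanzov → lanzovast, resev → resevast) add -ast.
The other pattern: stems ending in -b or -u add ti- … -im around the stem.
So hehfudav → hehfudavast.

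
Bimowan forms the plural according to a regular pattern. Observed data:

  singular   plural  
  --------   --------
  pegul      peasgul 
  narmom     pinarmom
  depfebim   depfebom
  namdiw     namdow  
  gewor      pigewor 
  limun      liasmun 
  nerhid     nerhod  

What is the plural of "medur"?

depfebim and narmom both end in -m yet inflect differently (depfebom, pinarmom), so the final letter is not what conditions the rule; the last vowel is.
"medur" has last vowel 'u'. The stems whose last vowel is 'u' (pegul → peasgul, limun → liasmun) insert -as- after the first vowel.
The other patterns: stems whose last vowel is 'i' change the last vowel to 'o'; stems whose last vowel is 'o' add the prefix pi-.
So medur → measdur.

measdur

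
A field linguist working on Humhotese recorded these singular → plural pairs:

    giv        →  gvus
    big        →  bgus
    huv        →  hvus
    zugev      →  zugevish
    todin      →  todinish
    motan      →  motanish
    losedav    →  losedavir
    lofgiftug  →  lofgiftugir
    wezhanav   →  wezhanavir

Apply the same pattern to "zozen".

zozenish

giv and zugev both end in -v yet inflect differently (gvus, zugevish), so the final letter is not what conditions the rule; the number of vowels is.
"zozen" has 2 vowels. The stems with 2 vowels (zugev → zugevish, todin → todinish, motan → motanish) add -ish.
So zozen → zozenish.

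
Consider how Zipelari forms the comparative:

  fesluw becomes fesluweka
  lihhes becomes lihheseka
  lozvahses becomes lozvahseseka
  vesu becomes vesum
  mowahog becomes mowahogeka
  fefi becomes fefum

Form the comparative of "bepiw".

bepiweka

fesluw and vesu both have last vowel 'u' yet inflect differently (fesluweka, vesum), so the last vowel is not what conditions the rule; whether the stem ends in a vowel or a consonant is.
"bepiw" ends in a consonant. The stems ending in a consonant (fesluw → fesluweka, lozvahses → lozvahseseka, mowahog → mowahogeka) add -eka.
So bepiw → bepiweka.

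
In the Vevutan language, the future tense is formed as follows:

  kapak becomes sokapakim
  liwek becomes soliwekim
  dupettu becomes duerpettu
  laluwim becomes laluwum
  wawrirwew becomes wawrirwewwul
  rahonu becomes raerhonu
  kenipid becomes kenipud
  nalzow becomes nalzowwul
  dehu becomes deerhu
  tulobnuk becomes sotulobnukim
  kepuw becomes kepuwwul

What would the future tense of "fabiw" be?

fabiwwul

"fabiw" ends in -w. The stems ending in -w (wawrirwew → wawrirwewwul, nalzow → nalzowwul, kepuw → kepuwwul) double the final consonant and add -ul.
The other patterns: stems ending in -k add so- … -im around the stem; stems ending in -u insert -er- after the first vowel; stems ending in -d or -m change the last vowel to 'u'.
So fabiw → fabiwwul.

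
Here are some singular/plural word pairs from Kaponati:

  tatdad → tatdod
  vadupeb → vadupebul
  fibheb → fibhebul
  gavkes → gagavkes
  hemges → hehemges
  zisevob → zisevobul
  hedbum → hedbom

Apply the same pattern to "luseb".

lusebul

gavkes and fibheb both have last vowel 'e' yet inflect differently (gagavkes, fibhebul), so the last vowel is not what conditions the rule; the final letter is.
"luseb" ends in -b. The stems ending in -b (fibheb → fibhebul, zisevob → zisevobul, vadupeb → vadupebul) add -ul.
So luseb → lusebul.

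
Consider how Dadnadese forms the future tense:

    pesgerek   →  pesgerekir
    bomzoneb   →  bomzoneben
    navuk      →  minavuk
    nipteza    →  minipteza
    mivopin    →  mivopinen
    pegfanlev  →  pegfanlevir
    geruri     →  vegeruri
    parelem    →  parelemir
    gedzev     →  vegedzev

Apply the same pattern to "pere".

pereir

pesgerek and navuk both end in -k yet inflect differently (pesgerekir, minavuk), so the final letter is not what conditions the rule; the first letter is.
"pere" begins with p-. The stems beginning with p- (pesgerek → pesgerekir, pegfanlev → pegfanlevir, parelem → parelemir) add -ir.
So pere → pereir.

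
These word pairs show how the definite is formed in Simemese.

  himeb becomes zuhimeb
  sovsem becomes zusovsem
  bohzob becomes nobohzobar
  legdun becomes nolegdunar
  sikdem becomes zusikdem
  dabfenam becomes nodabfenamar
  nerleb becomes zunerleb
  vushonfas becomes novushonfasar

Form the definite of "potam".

sovsem and dabfenam both end in -m yet inflect differently (zusovsem, nodabfenamar), so the final letter is not what conditions the rule; the last vowel is.
"potam" has last vowel 'a'. The stems whose last vowel is 'a' (vushonfas → novushonfasar, dabfenam → nodabfenamar) add no- … -ar around the stem.
So potam → nopotamar.

nopotamar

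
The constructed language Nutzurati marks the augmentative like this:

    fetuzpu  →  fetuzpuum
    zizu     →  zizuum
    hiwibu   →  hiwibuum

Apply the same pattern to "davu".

Every pair shown (fetuzpu → fetuzpuum, zizu → zizuum, hiwibu → hiwibuum) follows the same rule: add -um.
So davu → davuum.

davuum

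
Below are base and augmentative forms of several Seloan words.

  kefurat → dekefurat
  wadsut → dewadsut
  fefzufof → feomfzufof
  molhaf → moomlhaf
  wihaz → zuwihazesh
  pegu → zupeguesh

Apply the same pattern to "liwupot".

deliwupot

"liwupot" ends in -t. The stems ending in -t (kefurat → dekefurat, wadsut → dewadsut) add the prefix de-.
So liwupot → deliwupot.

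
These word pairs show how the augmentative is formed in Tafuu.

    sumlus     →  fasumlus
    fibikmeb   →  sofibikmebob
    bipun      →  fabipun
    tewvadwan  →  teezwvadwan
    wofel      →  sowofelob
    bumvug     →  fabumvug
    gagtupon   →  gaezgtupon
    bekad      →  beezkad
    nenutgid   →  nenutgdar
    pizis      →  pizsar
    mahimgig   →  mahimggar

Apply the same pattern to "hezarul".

bekad and nenutgid both end in -d yet inflect differently (beezkad, nenutgdar), so the final letter is not what conditions the rule; the last vowel is.
"hezarul" has last vowel 'u'. The stems whose last vowel is 'u' (sumlus → fasumlus, bumvug → fabumvug, bipun → fabipun) add the prefix fa-.
So hezarul → fahezarul.

fahezarul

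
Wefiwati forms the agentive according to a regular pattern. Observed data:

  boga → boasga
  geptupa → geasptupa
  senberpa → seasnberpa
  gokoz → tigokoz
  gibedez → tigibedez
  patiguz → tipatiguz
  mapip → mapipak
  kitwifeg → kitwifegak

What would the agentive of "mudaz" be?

"mudaz" ends in -z. The stems ending in -z (gokoz → tigokoz, gibedez → tigibedez, patiguz → tipatiguz) add the prefix ti-.
The other patterns: stems ending in -a insert -as- after the first vowel; stems ending in -g or -p add -ak.
So mudaz → timudaz.

timudaz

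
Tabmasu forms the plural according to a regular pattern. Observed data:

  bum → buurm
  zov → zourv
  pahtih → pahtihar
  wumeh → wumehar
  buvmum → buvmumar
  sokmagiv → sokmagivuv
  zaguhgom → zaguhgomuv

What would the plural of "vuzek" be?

vuzekar

bum and buvmum both end in -m yet inflect differently (buurm, buvmumar), so the final letter is not what conditions the rule; the number of vowels is.
"vuzek" has 2 vowels. The stems with 2 vowels (pahtih → pahtihar, wumeh → wumehar, buvmum → buvmumar) add -ar.
The other patterns: stems with 1 vowel insert -ur- after the first vowel; stems with 3 vowels add -uv.
So vuzek → vuzekar.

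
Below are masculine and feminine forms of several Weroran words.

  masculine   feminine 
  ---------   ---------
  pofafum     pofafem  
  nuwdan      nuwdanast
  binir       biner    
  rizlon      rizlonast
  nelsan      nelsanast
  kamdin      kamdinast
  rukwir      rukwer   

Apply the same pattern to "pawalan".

kamdin and rukwir both have last vowel 'i' yet inflect differently (kamdinast, rukwer), so the last vowel is not what conditions the rule; the final letter is.
"pawalan" ends in -n. The stems ending in -n (nuwdan → nuwdanast, rizlon → rizlonast, kamdin → kamdinast) add -ast.
The other pattern: stems ending in -m or -r change the last vowel to 'e'.
So pawalan → pawalanast.

pawalanast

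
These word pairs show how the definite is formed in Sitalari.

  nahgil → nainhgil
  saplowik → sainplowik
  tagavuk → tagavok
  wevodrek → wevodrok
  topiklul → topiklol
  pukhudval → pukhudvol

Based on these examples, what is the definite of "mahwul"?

saplowik and tagavuk both end in -k yet inflect differently (sainplowik, tagavok), so the final letter is not what conditions the rule; the last vowel is.
"mahwul" has last vowel 'u'. The stems whose last vowel is 'u' (tagavuk → tagavok, topiklul → topiklol) change the last vowel to 'o'.
The other pattern: stems whose last vowel is 'i' insert -in- after the first vowel.
So mahwul → mahwol.

mahwol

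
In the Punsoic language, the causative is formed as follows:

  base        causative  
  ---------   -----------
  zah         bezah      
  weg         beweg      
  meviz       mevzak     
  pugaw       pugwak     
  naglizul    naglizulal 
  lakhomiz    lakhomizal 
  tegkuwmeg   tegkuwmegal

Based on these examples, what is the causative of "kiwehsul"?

kiwehsulal

meviz and lakhomiz both end in -z yet inflect differently (mevzak, lakhomizal), so the final letter is not what conditions the rule; the number of vowels is.
"kiwehsul" has 3 vowels. The stems with 3 vowels (naglizul → naglizulal, lakhomiz → lakhomizal, tegkuwmeg → tegkuwmegal) add -al.
So kiwehsul → kiwehsulal.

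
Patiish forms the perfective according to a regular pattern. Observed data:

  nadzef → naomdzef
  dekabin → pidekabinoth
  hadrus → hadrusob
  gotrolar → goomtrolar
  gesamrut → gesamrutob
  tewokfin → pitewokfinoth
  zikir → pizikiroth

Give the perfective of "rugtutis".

pirugtutisoth

"rugtutis" has last vowel 'i'. The stems whose last vowel is 'i' (tewokfin → pitewokfinoth, dekabin → pidekabinoth, zikir → pizikiroth) add pi- … -oth around the stem.
The other patterns: stems whose last vowel is 'u' add -ob; stems whose last vowel is 'a' or 'e' insert -om- after the first vowel.
So rugtutis → pirugtutisoth.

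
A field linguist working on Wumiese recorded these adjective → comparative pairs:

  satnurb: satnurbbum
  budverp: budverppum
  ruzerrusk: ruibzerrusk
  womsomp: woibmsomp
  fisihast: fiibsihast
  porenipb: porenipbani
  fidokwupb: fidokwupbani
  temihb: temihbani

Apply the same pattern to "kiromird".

budverp and womsomp both end in -p yet inflect differently (budverppum, woibmsomp), so the final letter is not what conditions the rule; the second-to-last letter is.
"kiromird" has second-to-last letter 'r'. The stems whose second-to-last letter is 'r' (satnurb → satnurbbum, budverp → budverppum) double the final consonant and add -um.
So kiromird → kiromirddum.

kiromirddum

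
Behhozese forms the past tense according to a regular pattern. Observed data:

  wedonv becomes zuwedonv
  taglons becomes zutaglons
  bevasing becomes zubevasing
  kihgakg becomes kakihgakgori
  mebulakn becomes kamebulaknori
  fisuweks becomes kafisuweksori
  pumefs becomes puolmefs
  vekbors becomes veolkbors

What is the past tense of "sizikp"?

kasizikpori

bevasing and kihgakg both end in -g yet inflect differently (zubevasing, kakihgakgori), so the final letter is not what conditions the rule; the second-to-last letter is.
"sizikp" has second-to-last letter 'k'. The stems whose second-to-last letter is 'k' (kihgakg → kakihgakgori, mebulakn → kamebulaknori, fisuweks → kafisuweksori) add ka- … -ori around the stem.
So sizikp → kasizikpori.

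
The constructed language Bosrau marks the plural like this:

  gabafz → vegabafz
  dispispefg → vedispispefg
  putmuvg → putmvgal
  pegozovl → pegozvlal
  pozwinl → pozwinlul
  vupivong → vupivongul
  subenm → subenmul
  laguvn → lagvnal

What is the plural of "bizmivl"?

pozwinl and pegozovl both end in -l yet inflect differently (pozwinlul, pegozvlal), so the final letter is not what conditions the rule; the second-to-last letter is.
"bizmivl" has second-to-last letter 'v'. The stems whose second-to-last letter is 'v' (pegozovl → pegozvlal, laguvn → lagvnal, putmuvg → putmvgal) delete the last vowel and add -al.
The other patterns: stems whose second-to-last letter is 'n' add -ul; stems whose second-to-last letter is 'f' add the prefix ve-.
So bizmivl → bizmvlal.

bizmvlal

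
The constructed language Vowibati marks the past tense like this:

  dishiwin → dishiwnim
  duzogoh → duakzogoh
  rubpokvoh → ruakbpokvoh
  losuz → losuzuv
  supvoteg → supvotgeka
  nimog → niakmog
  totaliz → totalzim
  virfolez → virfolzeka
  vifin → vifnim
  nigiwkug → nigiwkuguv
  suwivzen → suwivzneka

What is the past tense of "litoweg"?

litowgeka

losuz and totaliz both end in -z yet inflect differently (losuzuv, totalzim), so the final letter is not what conditions the rule; the last vowel is.
"litoweg" has last vowel 'e'. The stems whose last vowel is 'e' (suwivzen → suwivzneka, supvoteg → supvotgeka, virfolez → virfolzeka) delete the last vowel and add -eka.
So litoweg → litowgeka.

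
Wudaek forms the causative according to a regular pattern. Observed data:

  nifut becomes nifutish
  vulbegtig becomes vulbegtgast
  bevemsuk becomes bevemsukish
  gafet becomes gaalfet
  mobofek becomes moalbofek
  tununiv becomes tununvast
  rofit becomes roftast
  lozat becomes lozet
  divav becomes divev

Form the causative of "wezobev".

nifut and rofit both end in -t yet inflect differently (nifutish, roftast), so the final letter is not what conditions the rule; the last vowel is.
"wezobev" has last vowel 'e'. The stems whose last vowel is 'e' (gafet → gaalfet, mobofek → moalbofek) insert -al- after the first vowel.
So wezobev → wealzobev.

wealzobev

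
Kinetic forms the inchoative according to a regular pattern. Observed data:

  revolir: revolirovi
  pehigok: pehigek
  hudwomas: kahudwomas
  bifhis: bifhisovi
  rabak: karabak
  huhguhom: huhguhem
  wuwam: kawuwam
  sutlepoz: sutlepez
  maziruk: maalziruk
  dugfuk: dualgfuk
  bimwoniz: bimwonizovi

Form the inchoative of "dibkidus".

"dibkidus" has last vowel 'u'. The stems whose last vowel is 'u' (dugfuk → dualgfuk, maziruk → maalziruk) insert -al- after the first vowel.
The other patterns: stems whose last vowel is 'i' add -ovi; stems whose last vowel is 'a' add the prefix ka-; stems whose last vowel is 'o' change the last vowel to 'e'.
So dibkidus → dialbkidus.

dialbkidus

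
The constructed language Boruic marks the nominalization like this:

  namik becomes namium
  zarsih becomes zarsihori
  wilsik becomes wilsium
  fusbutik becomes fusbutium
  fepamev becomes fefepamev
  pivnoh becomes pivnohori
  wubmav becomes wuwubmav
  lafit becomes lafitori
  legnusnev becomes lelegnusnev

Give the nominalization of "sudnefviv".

susudnefviv

fusbutik and zarsih both have last vowel 'i' yet inflect differently (fusbutium, zarsihori), so the last vowel is not what conditions the rule; the final letter is.
"sudnefviv" ends in -v. The stems ending in -v (legnusnev → lelegnusnev, fepamev → fefepamev, wubmav → wuwubmav) repeat the first consonant+vowel as a prefix.
The other patterns: stems ending in -k drop the final letter and add -um; stems ending in -h or -t add -ori.
So sudnefviv → susudnefviv.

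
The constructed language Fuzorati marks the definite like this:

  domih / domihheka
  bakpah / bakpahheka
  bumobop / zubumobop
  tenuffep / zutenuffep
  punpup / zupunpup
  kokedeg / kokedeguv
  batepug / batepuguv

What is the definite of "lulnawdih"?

lulnawdihheka

"lulnawdih" ends in -h. The stems ending in -h (domih → domihheka, bakpah → bakpahheka) double the final consonant and add -eka.
So lulnawdih → lulnawdihheka.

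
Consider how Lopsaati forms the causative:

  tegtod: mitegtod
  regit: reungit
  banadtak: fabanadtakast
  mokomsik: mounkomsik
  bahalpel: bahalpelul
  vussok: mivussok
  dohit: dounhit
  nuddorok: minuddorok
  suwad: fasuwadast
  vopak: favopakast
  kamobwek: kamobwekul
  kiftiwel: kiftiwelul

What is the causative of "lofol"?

suwad and tegtod both end in -d yet inflect differently (fasuwadast, mitegtod), so the final letter is not what conditions the rule; the last vowel is.
"lofol" has last vowel 'o'. The stems whose last vowel is 'o' (tegtod → mitegtod, vussok → mivussok, nuddorok → minuddorok) add the prefix mi-.
So lofol → milofol.

milofol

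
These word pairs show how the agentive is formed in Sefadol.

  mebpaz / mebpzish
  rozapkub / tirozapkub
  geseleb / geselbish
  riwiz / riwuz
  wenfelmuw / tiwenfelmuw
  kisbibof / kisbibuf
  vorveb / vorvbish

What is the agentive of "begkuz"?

tibegkuz

geseleb and rozapkub both end in -b yet inflect differently (geselbish, tirozapkub), so the final letter is not what conditions the rule; the last vowel is.
"begkuz" has last vowel 'u'. The stems whose last vowel is 'u' (wenfelmuw → tiwenfelmuw, rozapkub → tirozapkub) add the prefix ti-.
The other patterns: stems whose last vowel is 'a' or 'e' delete the last vowel and add -ish; stems whose last vowel is 'i' or 'o' change the last vowel to 'u'.
So begkuz → tibegkuz.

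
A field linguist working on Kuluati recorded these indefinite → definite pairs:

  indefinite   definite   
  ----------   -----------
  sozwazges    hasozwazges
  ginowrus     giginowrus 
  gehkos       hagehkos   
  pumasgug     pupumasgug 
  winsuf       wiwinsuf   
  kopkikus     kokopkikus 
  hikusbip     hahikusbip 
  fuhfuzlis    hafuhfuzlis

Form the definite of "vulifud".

vuvulifud

kopkikus and sozwazges both end in -s yet inflect differently (kokopkikus, hasozwazges), so the final letter is not what conditions the rule; the last vowel is.
"vulifud" has last vowel 'u'. The stems whose last vowel is 'u' (kopkikus → kokopkikus, pumasgug → pupumasgug, winsuf → wiwinsuf) repeat the first consonant+vowel as a prefix.
The other pattern: stems whose last vowel is 'e', 'i' or 'o' add the prefix ha-.
So vulifud → vuvulifud.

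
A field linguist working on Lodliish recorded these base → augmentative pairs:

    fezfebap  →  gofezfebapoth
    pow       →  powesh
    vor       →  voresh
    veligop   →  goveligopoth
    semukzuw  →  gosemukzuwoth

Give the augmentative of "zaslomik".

gozaslomikoth

"zaslomik" has 3 vowels. The stems with 3 vowels (fezfebap → gofezfebapoth, semukzuw → gosemukzuwoth, veligop → goveligopoth) add go- … -oth around the stem.
So zaslomik → gozaslomikoth.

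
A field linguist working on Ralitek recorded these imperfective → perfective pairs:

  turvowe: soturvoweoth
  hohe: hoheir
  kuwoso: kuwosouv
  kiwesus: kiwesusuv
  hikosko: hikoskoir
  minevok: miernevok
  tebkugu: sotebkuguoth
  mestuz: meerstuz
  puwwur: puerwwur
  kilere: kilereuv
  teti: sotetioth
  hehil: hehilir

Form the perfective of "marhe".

"marhe" begins with m-. The stems beginning with m- (minevok → miernevok, mestuz → meerstuz) insert -er- after the first vowel.
So marhe → maerrhe.

maerrhe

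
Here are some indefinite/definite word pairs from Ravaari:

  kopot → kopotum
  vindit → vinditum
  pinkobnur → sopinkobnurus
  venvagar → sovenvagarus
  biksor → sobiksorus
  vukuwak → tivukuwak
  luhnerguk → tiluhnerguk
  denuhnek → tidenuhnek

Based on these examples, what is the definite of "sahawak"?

kopot and biksor both have last vowel 'o' yet inflect differently (kopotum, sobiksorus), so the last vowel is not what conditions the rule; the final letter is.
"sahawak" ends in -k. The stems ending in -k (vukuwak → tivukuwak, luhnerguk → tiluhnerguk, denuhnek → tidenuhnek) add the prefix ti-.
The other patterns: stems ending in -t add -um; stems ending in -r add so- … -us around the stem.
So sahawak → tisahawak.

tisahawak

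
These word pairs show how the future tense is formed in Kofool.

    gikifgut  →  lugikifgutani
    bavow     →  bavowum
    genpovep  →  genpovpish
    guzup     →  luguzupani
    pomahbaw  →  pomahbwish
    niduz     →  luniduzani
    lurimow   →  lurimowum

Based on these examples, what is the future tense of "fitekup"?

lufitekupani

bavow and pomahbaw both end in -w yet inflect differently (bavowum, pomahbwish), so the final letter is not what conditions the rule; the last vowel is.
"fitekup" has last vowel 'u'. The stems whose last vowel is 'u' (niduz → luniduzani, guzup → luguzupani, gikifgut → lugikifgutani) add lu- … -ani around the stem.
The other patterns: stems whose last vowel is 'o' add -um; stems whose last vowel is 'a' or 'e' delete the last vowel and add -ish.
So fitekup → lufitekupani.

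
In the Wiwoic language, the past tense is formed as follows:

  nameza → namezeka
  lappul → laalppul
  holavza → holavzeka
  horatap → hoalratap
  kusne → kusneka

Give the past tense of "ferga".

horatap and holavza both have last vowel 'a' yet inflect differently (hoalratap, holavzeka), so the last vowel is not what conditions the rule; whether the stem ends in a vowel or a consonant is.
"ferga" ends in a vowel. The stems ending in a vowel (holavza → holavzeka, nameza → namezeka, kusne → kusneka) drop the final letter and add -eka.
The other pattern: stems ending in a consonant insert -al- after the first vowel.
So ferga → fergeka.

fergeka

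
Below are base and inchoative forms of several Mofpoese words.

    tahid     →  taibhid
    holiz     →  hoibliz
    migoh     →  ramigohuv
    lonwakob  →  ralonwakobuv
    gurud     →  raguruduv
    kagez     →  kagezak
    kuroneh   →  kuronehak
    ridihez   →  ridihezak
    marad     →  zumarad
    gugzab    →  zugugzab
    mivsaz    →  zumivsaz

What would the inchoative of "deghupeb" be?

"deghupeb" has last vowel 'e'. The stems whose last vowel is 'e' (kagez → kagezak, kuroneh → kuronehak, ridihez → ridihezak) add -ak.
The other patterns: stems whose last vowel is 'i' insert -ib- after the first vowel; stems whose last vowel is 'o' or 'u' add ra- … -uv around the stem; stems whose last vowel is 'a' add the prefix zu-.
So deghupeb → deghupebak.

deghupebak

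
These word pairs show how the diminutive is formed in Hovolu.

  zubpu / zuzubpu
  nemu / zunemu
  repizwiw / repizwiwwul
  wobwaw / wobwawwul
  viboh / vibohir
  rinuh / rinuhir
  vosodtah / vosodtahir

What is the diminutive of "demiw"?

demiwwul

zubpu and rinuh both have last vowel 'u' yet inflect differently (zuzubpu, rinuhir), so the last vowel is not what conditions the rule; the final letter is.
"demiw" ends in -w. The stems ending in -w (repizwiw → repizwiwwul, wobwaw → wobwawwul) double the final consonant and add -ul.
The other patterns: stems ending in -u add the prefix zu-; stems ending in -h add -ir.
So demiw → demiwwul.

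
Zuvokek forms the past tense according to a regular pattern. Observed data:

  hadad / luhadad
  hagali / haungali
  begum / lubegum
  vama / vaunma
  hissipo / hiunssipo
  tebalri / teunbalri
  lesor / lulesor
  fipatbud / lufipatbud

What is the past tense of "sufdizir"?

vama and hadad both have last vowel 'a' yet inflect differently (vaunma, luhadad), so the last vowel is not what conditions the rule; whether the stem ends in a vowel or a consonant is.
"sufdizir" ends in a consonant. The stems ending in a consonant (fipatbud → lufipatbud, hadad → luhadad, lesor → lulesor) add the prefix lu-.
So sufdizir → lusufdizir.

lusufdizir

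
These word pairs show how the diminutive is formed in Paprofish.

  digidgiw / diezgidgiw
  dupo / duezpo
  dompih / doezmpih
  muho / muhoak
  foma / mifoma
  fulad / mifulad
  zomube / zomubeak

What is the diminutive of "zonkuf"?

zonkufak

"zonkuf" begins with z-. The one such stem in the data (zomube → zomubeak) adds -ak, so the same rule applies.
So zonkuf → zonkufak.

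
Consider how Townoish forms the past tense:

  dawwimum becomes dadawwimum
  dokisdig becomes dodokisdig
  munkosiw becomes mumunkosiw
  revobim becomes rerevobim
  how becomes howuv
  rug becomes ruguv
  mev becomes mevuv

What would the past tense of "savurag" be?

sasavurag

munkosiw and how both end in -w yet inflect differently (mumunkosiw, howuv), so the final letter is not what conditions the rule; the number of vowels is.
"savurag" has 3 vowels. The stems with 3 vowels (dawwimum → dadawwimum, dokisdig → dodokisdig, munkosiw → mumunkosiw) repeat the first consonant+vowel as a prefix.
So savurag → sasavurag.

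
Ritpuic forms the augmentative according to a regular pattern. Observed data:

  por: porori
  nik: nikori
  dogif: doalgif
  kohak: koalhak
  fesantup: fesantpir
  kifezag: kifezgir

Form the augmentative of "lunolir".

nik and kohak both end in -k yet inflect differently (nikori, koalhak), so the final letter is not what conditions the rule; the number of vowels is.
"lunolir" has 3 vowels. The stems with 3 vowels (fesantup → fesantpir, kifezag → kifezgir) delete the last vowel and add -ir.
The other patterns: stems with 1 vowel add -ori; stems with 2 vowels insert -al- after the first vowel.
So lunolir → lunolrir.

lunolrir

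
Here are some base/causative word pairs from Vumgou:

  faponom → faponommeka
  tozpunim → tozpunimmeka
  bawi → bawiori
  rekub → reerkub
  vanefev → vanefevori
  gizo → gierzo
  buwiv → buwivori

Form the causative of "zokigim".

tozpunim and buwiv both have last vowel 'i' yet inflect differently (tozpunimmeka, buwivori), so the last vowel is not what conditions the rule; the final letter is.
"zokigim" ends in -m. The stems ending in -m (tozpunim → tozpunimmeka, faponom → faponommeka) double the final consonant and add -eka.
The other patterns: stems ending in -i or -v add -ori; stems ending in -b or -o insert -er- after the first vowel.
So zokigim → zokigimmeka.

zokigimmeka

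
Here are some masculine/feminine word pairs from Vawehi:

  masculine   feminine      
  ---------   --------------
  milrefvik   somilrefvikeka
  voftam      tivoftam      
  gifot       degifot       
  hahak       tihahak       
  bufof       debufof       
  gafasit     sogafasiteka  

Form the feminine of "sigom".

desigom

gafasit and gifot both end in -t yet inflect differently (sogafasiteka, degifot), so the final letter is not what conditions the rule; the last vowel is.
"sigom" has last vowel 'o'. The stems whose last vowel is 'o' (bufof → debufof, gifot → degifot) add the prefix de-.
So sigom → desigom.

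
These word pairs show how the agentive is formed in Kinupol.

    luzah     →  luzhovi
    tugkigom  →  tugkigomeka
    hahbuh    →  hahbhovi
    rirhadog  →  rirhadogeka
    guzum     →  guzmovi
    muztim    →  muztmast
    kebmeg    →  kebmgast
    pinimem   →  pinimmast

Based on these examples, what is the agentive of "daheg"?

dahgast

guzum and tugkigom both end in -m yet inflect differently (guzmovi, tugkigomeka), so the final letter is not what conditions the rule; the last vowel is.
"daheg" has last vowel 'e'. The stems whose last vowel is 'e' (pinimem → pinimmast, kebmeg → kebmgast) delete the last vowel and add -ast.
The other patterns: stems whose last vowel is 'a' or 'u' delete the last vowel and add -ovi; stems whose last vowel is 'o' add -eka.
So daheg → dahgast.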